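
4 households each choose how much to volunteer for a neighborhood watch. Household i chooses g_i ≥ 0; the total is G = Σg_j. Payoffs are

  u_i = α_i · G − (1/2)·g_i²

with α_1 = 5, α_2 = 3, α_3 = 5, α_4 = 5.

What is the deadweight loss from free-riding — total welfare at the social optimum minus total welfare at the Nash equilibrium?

366

Household i's FOC: ∂u_i/∂g_i = α_i − g_i = 0, so g_i* = α_i.
NE contributions = (5, 3, 5, 5); G = 18.
W^NE = (Σα)·G − ½Σα_i² = 18² − ½·84 = 282.
Planner sets g_i = Σα_j = 18 for every i, so G^SO = 4·18 = 72.
W^SO = (Σα)·G^SO − ½·4·(Σα)² = (4/2)·18² = 648.
Deadweight loss = W^SO − W^NE = 366.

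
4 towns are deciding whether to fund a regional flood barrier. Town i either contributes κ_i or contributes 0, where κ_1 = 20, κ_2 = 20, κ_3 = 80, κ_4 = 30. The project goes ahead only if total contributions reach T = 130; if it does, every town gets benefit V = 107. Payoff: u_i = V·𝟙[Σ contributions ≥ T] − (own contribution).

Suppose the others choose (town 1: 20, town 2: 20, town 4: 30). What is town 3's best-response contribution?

Others' total = 70. Contributing 80 brings total to 150 ≥ 130: gain V − κ_3 = 27.
Best response: 80.

80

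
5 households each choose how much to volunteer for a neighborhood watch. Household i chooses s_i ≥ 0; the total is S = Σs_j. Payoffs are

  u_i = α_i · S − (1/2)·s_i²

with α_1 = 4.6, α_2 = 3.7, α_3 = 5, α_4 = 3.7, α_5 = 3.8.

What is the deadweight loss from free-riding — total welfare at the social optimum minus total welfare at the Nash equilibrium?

Household i's FOC: ∂u_i/∂s_i = α_i − s_i = 0, so s_i* = α_i.
NE contributions = (4.6, 3.7, 5, 3.7, 3.8); S = 20.8.
W^NE = (Σα)·S − ½Σα_i² = 20.8² − ½·87.98 = 388.65.
Planner sets s_i = Σα_j = 20.8 for every i, so S^SO = 5·20.8 = 104.
W^SO = (Σα)·S^SO − ½·5·(Σα)² = (5/2)·20.8² = 1081.6.
Deadweight loss = W^SO − W^NE = 692.95.

692.95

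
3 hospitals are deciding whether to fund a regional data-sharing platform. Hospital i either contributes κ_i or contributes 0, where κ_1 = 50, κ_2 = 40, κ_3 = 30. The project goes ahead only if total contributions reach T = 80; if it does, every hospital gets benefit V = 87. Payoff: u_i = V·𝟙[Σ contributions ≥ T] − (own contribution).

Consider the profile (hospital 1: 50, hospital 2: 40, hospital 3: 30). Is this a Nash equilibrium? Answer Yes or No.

No

Total = 120 ≥ 80: provided.
Hospital 1 (pledges 50, payoff 37): dropping to 0 → total 70, payoff 0. No gain.
Hospital 2 (pledges 40, payoff 47): dropping to 0 → total 80, payoff 87. Profitable deviation.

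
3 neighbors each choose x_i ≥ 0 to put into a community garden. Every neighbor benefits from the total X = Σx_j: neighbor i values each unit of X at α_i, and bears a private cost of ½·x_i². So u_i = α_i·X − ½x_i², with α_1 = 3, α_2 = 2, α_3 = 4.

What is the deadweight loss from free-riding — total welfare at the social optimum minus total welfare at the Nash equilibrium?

Neighbor i's FOC: ∂u_i/∂x_i = α_i − x_i = 0, so x_i* = α_i.
NE contributions = (3, 2, 4); X = 9.
W^NE = (Σα)·X − ½Σα_i² = 9² − ½·29 = 66.5.
Planner sets x_i = Σα_j = 9 for every i, so X^SO = 3·9 = 27.
W^SO = (Σα)·X^SO − ½·3·(Σα)² = (3/2)·9² = 121.5.
Deadweight loss = W^SO − W^NE = 55.

55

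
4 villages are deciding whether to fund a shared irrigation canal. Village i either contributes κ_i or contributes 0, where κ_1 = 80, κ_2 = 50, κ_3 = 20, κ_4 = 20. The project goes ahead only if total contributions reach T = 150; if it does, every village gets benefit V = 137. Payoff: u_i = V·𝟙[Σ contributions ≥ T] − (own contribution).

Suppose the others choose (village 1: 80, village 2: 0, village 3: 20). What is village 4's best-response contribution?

0

Others' total = 100. Even contributing 20 gives 120 < 150: no benefit either way.
Best response: 0.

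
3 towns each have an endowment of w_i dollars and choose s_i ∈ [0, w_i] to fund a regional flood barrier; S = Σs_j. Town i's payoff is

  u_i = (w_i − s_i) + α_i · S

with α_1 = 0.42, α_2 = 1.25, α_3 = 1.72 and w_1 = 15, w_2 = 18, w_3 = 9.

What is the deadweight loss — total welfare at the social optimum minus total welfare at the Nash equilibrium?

∂u_i/∂s_i = α_i − 1, so town i contributes w_i if α_i > 1, else 0.
α_i > 1 for i ∈ {2, 3}; NE contributions (0, 18, 9), S = 27.
W^NE = Σw_i − S^NE + (Σα_i)·S^NE = 42 + 2.39·27 = 106.53.
Planner: ∂(Σu_j)/∂s_i = Σα_j − 1 = 2.39 > 0, so everyone contributes w_i; S^SO = 42, W^SO = 42 + 2.39·42 = 142.38.
Deadweight loss = 35.85.

35.85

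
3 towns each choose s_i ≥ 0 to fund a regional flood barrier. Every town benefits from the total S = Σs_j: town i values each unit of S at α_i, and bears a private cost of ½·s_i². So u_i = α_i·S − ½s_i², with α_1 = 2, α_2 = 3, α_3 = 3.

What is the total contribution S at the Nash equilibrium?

Town i's FOC: ∂u_i/∂s_i = α_i − s_i = 0, so s_i* = α_i.
NE contributions = (2, 3, 3); S = 8.

8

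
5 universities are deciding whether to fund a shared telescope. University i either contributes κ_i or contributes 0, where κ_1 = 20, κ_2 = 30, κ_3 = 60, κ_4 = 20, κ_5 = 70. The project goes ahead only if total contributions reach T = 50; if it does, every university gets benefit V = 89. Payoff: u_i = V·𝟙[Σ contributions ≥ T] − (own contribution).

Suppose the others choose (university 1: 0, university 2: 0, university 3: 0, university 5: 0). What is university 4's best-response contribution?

Others' total = 0. Even contributing 20 gives 20 < 50: no benefit either way.
Best response: 0.

0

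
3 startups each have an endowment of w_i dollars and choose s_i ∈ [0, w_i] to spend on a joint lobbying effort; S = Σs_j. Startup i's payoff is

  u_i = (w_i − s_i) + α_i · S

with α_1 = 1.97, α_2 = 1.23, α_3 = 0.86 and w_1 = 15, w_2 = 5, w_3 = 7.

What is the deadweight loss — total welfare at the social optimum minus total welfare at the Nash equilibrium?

∂u_i/∂s_i = α_i − 1, so startup i contributes w_i if α_i > 1, else 0.
α_i > 1 for i ∈ {1, 2}; NE contributions (15, 5, 0), S = 20.
W^NE = Σw_i − S^NE + (Σα_i)·S^NE = 27 + 3.06·20 = 88.2.
Planner: ∂(Σu_j)/∂s_i = Σα_j − 1 = 3.06 > 0, so everyone contributes w_i; S^SO = 27, W^SO = 27 + 3.06·27 = 109.62.
Deadweight loss = 21.42.

21.42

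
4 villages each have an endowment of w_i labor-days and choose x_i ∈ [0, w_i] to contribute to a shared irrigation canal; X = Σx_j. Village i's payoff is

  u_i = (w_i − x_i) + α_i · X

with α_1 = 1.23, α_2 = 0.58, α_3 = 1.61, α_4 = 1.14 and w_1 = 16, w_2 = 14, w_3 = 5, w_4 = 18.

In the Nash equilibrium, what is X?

∂u_i/∂x_i = α_i − 1, so village i contributes w_i if α_i > 1, else 0.
α_i > 1 for i ∈ {1, 3, 4}; NE contributions (16, 0, 5, 18), X = 39.

39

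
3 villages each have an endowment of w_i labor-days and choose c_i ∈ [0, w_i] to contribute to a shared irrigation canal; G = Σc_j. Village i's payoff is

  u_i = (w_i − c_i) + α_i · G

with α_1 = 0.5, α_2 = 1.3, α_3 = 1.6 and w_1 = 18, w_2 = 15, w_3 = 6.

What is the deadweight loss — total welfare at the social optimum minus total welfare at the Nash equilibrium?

∂u_i/∂c_i = α_i − 1, so village i contributes w_i if α_i > 1, else 0.
α_i > 1 for i ∈ {2, 3}; NE contributions (0, 15, 6), G = 21.
W^NE = Σw_i − G^NE + (Σα_i)·G^NE = 39 + 2.4·21 = 89.4.
Planner: ∂(Σu_j)/∂c_i = Σα_j − 1 = 2.4 > 0, so everyone contributes w_i; G^SO = 39, W^SO = 39 + 2.4·39 = 132.6.
Deadweight loss = 43.2.

43.2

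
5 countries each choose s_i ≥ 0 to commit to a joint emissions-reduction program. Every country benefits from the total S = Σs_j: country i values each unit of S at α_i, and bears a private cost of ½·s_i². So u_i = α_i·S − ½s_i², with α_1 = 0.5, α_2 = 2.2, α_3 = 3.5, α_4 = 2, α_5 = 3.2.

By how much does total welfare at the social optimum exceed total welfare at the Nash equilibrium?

Country i's FOC: ∂u_i/∂s_i = α_i − s_i = 0, so s_i* = α_i.
NE contributions = (0.5, 2.2, 3.5, 2, 3.2); S = 11.4.
W^NE = (Σα)·S − ½Σα_i² = 11.4² − ½·31.58 = 114.17.
Planner sets s_i = Σα_j = 11.4 for every i, so S^SO = 5·11.4 = 57.
W^SO = (Σα)·S^SO − ½·5·(Σα)² = (5/2)·11.4² = 324.9.
Deadweight loss = W^SO − W^NE = 210.73.

210.73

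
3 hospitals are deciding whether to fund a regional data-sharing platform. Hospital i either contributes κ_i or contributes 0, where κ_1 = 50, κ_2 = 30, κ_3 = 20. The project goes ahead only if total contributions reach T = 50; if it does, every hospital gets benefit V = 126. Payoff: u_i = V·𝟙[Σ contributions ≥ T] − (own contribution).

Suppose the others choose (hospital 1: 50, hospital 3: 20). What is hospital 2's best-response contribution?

0

Others' total = 70 ≥ 50; contributing adds cost 30 for no extra benefit.
Best response: 0.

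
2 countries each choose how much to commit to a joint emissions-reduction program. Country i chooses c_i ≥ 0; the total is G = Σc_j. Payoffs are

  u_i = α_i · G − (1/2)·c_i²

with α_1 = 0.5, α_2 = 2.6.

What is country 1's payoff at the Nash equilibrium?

Country i's FOC: ∂u_i/∂c_i = α_i − c_i = 0, so c_i* = α_i.
NE contributions = (0.5, 2.6); G = 3.1.
u_1 = α_1·G − ½·(c_1)² = 0.5·3.1 − ½·0.5² = 1.425.

1.425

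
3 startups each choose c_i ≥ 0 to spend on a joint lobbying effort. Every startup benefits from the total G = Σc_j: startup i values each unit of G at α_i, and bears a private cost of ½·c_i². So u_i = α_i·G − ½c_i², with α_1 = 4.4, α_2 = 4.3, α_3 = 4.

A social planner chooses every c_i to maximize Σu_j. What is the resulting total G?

38.1

Planner FOC: ∂(Σu_j)/∂c_i = (Σα_j) − c_i = 0, so c_i^SO = Σα_j = 12.7 for every i; G^SO = 38.1.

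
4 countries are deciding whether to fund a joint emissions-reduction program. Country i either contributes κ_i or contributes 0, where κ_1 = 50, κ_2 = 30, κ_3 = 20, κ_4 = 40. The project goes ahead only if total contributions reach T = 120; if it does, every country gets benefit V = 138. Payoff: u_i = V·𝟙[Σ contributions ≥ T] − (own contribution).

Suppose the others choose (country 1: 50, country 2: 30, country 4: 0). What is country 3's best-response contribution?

0

Others' total = 80. Even contributing 20 gives 100 < 120: no benefit either way.
Best response: 0.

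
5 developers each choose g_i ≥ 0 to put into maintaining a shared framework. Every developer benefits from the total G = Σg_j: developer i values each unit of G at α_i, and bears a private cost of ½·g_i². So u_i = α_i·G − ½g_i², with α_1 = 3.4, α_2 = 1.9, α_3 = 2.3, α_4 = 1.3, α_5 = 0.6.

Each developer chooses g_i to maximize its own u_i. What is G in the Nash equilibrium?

Developer i's FOC: ∂u_i/∂g_i = α_i − g_i = 0, so g_i* = α_i.
NE contributions = (3.4, 1.9, 2.3, 1.3, 0.6); G = 9.5.

9.5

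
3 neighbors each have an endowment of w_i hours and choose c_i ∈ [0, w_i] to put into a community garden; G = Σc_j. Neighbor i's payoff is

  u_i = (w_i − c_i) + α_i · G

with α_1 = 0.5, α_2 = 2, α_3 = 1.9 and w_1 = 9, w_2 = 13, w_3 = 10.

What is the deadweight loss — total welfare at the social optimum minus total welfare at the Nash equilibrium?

∂u_i/∂c_i = α_i − 1, so neighbor i contributes w_i if α_i > 1, else 0.
α_i > 1 for i ∈ {2, 3}; NE contributions (0, 13, 10), G = 23.
W^NE = Σw_i − G^NE + (Σα_i)·G^NE = 32 + 3.4·23 = 110.2.
Planner: ∂(Σu_j)/∂c_i = Σα_j − 1 = 3.4 > 0, so everyone contributes w_i; G^SO = 32, W^SO = 32 + 3.4·32 = 140.8.
Deadweight loss = 30.6.

30.6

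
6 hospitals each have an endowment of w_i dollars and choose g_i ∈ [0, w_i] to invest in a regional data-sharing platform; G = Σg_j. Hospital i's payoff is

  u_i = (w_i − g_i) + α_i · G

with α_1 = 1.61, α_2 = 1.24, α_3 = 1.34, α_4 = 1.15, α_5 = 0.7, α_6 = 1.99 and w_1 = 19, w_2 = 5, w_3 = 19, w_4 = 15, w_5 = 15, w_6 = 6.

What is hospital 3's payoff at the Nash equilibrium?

∂u_i/∂g_i = α_i − 1, so hospital i contributes w_i if α_i > 1, else 0.
α_i > 1 for i ∈ {1, 2, 3, 4, 6}; NE contributions (19, 5, 19, 15, 0, 6), G = 64.
u_3 = (19 − 19) + 1.34·64 = 85.76.

85.76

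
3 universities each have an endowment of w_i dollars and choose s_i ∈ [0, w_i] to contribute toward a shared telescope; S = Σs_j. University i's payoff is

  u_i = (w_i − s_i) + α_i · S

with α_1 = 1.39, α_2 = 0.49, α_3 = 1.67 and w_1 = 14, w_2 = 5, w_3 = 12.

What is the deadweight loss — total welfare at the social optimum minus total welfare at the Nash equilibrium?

∂u_i/∂s_i = α_i − 1, so university i contributes w_i if α_i > 1, else 0.
α_i > 1 for i ∈ {1, 3}; NE contributions (14, 0, 12), S = 26.
W^NE = Σw_i − S^NE + (Σα_i)·S^NE = 31 + 2.55·26 = 97.3.
Planner: ∂(Σu_j)/∂s_i = Σα_j − 1 = 2.55 > 0, so everyone contributes w_i; S^SO = 31, W^SO = 31 + 2.55·31 = 110.05.
Deadweight loss = 12.75.

12.75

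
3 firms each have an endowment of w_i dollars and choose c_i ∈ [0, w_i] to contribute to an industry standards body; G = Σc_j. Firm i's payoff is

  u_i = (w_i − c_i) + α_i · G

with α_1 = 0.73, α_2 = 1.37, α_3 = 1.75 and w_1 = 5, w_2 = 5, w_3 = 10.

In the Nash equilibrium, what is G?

∂u_i/∂c_i = α_i − 1, so firm i contributes w_i if α_i > 1, else 0.
α_i > 1 for i ∈ {2, 3}; NE contributions (0, 5, 10), G = 15.

15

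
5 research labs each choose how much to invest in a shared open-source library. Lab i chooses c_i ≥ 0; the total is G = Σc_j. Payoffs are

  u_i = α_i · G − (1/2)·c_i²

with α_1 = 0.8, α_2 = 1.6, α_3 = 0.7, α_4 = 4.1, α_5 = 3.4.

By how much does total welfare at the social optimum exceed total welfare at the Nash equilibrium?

Lab i's FOC: ∂u_i/∂c_i = α_i − c_i = 0, so c_i* = α_i.
NE contributions = (0.8, 1.6, 0.7, 4.1, 3.4); G = 10.6.
W^NE = (Σα)·G − ½Σα_i² = 10.6² − ½·32.06 = 96.33.
Planner sets c_i = Σα_j = 10.6 for every i, so G^SO = 5·10.6 = 53.
W^SO = (Σα)·G^SO − ½·5·(Σα)² = (5/2)·10.6² = 280.9.
Deadweight loss = W^SO − W^NE = 184.57.

184.57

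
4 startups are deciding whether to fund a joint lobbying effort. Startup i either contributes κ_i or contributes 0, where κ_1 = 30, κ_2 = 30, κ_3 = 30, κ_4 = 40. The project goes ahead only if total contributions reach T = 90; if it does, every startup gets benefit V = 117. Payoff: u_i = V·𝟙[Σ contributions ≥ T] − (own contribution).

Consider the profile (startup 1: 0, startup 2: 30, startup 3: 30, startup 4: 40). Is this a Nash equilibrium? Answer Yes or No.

Total = 100 ≥ 90: provided.
Startup 1 (pledges 0, payoff 117): pledging 30 → total 130, payoff 87. No gain.
Startup 2 (pledges 30, payoff 87): dropping to 0 → total 70, payoff 0. No gain.
Startup 3 (pledges 30, payoff 87): dropping to 0 → total 70, payoff 0. No gain.
Startup 4 (pledges 40, payoff 77): dropping to 0 → total 60, payoff 0. No gain.

Yes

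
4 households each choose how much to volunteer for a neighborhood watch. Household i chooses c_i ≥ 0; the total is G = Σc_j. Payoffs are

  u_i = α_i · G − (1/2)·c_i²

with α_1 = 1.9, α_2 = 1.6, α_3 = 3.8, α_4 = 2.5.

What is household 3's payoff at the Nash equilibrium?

Household i's FOC: ∂u_i/∂c_i = α_i − c_i = 0, so c_i* = α_i.
NE contributions = (1.9, 1.6, 3.8, 2.5); G = 9.8.
u_3 = α_3·G − ½·(c_3)² = 3.8·9.8 − ½·3.8² = 30.02.

30.02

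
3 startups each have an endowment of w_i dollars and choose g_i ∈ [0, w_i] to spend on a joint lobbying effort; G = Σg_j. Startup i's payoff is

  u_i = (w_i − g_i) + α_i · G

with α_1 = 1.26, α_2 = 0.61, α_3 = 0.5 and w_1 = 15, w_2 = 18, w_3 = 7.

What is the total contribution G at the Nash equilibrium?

∂u_i/∂g_i = α_i − 1, so startup i contributes w_i if α_i > 1, else 0.
α_i > 1 for i ∈ {1}; NE contributions (15, 0, 0), G = 15.

15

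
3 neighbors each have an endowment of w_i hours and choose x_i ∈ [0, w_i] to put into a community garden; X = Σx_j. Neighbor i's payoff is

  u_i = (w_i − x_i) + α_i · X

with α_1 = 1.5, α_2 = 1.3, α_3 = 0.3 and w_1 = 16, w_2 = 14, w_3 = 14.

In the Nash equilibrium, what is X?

∂u_i/∂x_i = α_i − 1, so neighbor i contributes w_i if α_i > 1, else 0.
α_i > 1 for i ∈ {1, 2}; NE contributions (16, 14, 0), X = 30.

30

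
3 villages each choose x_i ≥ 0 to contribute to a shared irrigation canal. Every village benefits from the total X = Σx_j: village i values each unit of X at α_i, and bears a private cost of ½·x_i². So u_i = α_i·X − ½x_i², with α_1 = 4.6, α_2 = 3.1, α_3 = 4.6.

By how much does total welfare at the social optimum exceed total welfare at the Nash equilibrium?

Village i's FOC: ∂u_i/∂x_i = α_i − x_i = 0, so x_i* = α_i.
NE contributions = (4.6, 3.1, 4.6); X = 12.3.
W^NE = (Σα)·X − ½Σα_i² = 12.3² − ½·51.93 = 125.325.
Planner sets x_i = Σα_j = 12.3 for every i, so X^SO = 3·12.3 = 36.9.
W^SO = (Σα)·X^SO − ½·3·(Σα)² = (3/2)·12.3² = 226.935.
Deadweight loss = W^SO − W^NE = 101.61.

101.61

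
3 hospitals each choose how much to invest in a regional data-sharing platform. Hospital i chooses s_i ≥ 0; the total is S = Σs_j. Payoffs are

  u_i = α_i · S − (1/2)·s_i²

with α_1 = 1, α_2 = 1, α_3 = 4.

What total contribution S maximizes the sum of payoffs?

Planner FOC: ∂(Σu_j)/∂s_i = (Σα_j) − s_i = 0, so s_i^SO = Σα_j = 6 for every i; S^SO = 18.

18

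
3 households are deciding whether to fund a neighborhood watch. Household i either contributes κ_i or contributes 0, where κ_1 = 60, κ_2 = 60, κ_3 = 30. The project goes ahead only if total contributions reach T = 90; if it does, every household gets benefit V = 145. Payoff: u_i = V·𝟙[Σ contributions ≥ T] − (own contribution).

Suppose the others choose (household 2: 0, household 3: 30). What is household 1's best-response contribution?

Others' total = 30. Contributing 60 brings total to 90 ≥ 90: gain V − κ_1 = 85.
Best response: 60.

60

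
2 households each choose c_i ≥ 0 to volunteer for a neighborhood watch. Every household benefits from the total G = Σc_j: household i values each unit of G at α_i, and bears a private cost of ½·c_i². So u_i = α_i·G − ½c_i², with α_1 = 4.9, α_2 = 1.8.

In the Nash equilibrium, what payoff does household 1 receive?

Household i's FOC: ∂u_i/∂c_i = α_i − c_i = 0, so c_i* = α_i.
NE contributions = (4.9, 1.8); G = 6.7.
u_1 = α_1·G − ½·(c_1)² = 4.9·6.7 − ½·4.9² = 20.825.

20.825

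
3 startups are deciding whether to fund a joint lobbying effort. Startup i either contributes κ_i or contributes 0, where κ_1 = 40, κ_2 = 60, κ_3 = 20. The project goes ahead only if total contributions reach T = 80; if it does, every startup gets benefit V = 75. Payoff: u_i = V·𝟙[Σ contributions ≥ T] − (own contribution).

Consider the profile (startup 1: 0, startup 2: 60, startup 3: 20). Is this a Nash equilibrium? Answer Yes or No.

Yes

Total = 80 ≥ 80: provided.
Startup 1 (pledges 0, payoff 75): pledging 40 → total 120, payoff 35. No gain.
Startup 2 (pledges 60, payoff 15): dropping to 0 → total 20, payoff 0. No gain.
Startup 3 (pledges 20, payoff 55): dropping to 0 → total 60, payoff 0. No gain.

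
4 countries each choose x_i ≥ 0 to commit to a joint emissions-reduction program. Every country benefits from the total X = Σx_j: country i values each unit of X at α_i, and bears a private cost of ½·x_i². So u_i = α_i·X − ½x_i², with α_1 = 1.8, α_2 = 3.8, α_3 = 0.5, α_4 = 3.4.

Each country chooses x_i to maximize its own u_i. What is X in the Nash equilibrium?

9.5

Country i's FOC: ∂u_i/∂x_i = α_i − x_i = 0, so x_i* = α_i.
NE contributions = (1.8, 3.8, 0.5, 3.4); X = 9.5.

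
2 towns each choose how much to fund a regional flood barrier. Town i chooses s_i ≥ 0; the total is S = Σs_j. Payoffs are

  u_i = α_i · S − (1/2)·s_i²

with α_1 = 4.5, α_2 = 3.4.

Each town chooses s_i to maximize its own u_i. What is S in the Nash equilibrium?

7.9

Town i's FOC: ∂u_i/∂s_i = α_i − s_i = 0, so s_i* = α_i.
NE contributions = (4.5, 3.4); S = 7.9.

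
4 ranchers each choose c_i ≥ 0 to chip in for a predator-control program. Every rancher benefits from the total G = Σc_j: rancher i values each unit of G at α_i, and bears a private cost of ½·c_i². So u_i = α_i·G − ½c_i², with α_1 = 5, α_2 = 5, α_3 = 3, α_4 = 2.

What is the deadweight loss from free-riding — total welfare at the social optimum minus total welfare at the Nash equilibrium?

256.5

Rancher i's FOC: ∂u_i/∂c_i = α_i − c_i = 0, so c_i* = α_i.
NE contributions = (5, 5, 3, 2); G = 15.
W^NE = (Σα)·G − ½Σα_i² = 15² − ½·63 = 193.5.
Planner sets c_i = Σα_j = 15 for every i, so G^SO = 4·15 = 60.
W^SO = (Σα)·G^SO − ½·4·(Σα)² = (4/2)·15² = 450.
Deadweight loss = W^SO − W^NE = 256.5.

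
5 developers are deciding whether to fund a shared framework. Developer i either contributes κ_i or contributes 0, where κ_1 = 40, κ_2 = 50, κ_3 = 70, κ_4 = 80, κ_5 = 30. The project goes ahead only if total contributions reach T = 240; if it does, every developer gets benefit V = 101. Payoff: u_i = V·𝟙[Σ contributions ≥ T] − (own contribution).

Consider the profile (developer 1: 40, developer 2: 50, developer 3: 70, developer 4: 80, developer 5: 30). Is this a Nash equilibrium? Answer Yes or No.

No

Total = 270 ≥ 240: provided.
Developer 1 (pledges 40, payoff 61): dropping to 0 → total 230, payoff 0. No gain.
Developer 2 (pledges 50, payoff 51): dropping to 0 → total 220, payoff 0. No gain.
Developer 3 (pledges 70, payoff 31): dropping to 0 → total 200, payoff 0. No gain.
Developer 4 (pledges 80, payoff 21): dropping to 0 → total 190, payoff 0. No gain.
Developer 5 (pledges 30, payoff 71): dropping to 0 → total 240, payoff 101. Profitable deviation.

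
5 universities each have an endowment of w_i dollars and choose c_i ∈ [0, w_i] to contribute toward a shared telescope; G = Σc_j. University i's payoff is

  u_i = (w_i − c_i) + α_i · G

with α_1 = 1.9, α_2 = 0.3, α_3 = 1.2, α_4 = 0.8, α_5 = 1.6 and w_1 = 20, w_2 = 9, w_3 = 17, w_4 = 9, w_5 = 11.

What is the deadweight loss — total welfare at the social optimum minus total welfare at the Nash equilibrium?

∂u_i/∂c_i = α_i − 1, so university i contributes w_i if α_i > 1, else 0.
α_i > 1 for i ∈ {1, 3, 5}; NE contributions (20, 0, 17, 0, 11), G = 48.
W^NE = Σw_i − G^NE + (Σα_i)·G^NE = 66 + 4.8·48 = 296.4.
Planner: ∂(Σu_j)/∂c_i = Σα_j − 1 = 4.8 > 0, so everyone contributes w_i; G^SO = 66, W^SO = 66 + 4.8·66 = 382.8.
Deadweight loss = 86.4.

86.4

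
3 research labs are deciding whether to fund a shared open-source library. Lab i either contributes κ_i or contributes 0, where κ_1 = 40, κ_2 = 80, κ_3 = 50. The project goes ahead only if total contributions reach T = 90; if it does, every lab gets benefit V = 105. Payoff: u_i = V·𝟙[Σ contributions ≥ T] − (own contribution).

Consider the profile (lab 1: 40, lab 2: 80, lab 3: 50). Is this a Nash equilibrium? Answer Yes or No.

No

Total = 170 ≥ 90: provided.
Lab 1 (pledges 40, payoff 65): dropping to 0 → total 130, payoff 105. Profitable deviation.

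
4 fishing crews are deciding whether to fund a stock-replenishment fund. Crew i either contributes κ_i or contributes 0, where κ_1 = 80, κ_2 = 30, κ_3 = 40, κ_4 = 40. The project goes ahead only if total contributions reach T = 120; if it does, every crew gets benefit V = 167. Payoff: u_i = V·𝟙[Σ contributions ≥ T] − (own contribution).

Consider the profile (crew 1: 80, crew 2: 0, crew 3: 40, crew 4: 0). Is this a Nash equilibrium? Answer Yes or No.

Total = 120 ≥ 120: provided.
Crew 1 (pledges 80, payoff 87): dropping to 0 → total 40, payoff 0. No gain.
Crew 2 (pledges 0, payoff 167): pledging 30 → total 150, payoff 137. No gain.
Crew 3 (pledges 40, payoff 127): dropping to 0 → total 80, payoff 0. No gain.
Crew 4 (pledges 0, payoff 167): pledging 40 → total 160, payoff 127. No gain.

Yes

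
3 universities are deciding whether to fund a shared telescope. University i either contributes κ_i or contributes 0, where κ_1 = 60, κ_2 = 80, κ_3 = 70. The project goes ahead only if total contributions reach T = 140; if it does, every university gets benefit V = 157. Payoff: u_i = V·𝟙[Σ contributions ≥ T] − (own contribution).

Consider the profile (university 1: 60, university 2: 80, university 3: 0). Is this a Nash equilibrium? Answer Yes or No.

Yes

Total = 140 ≥ 140: provided.
University 1 (pledges 60, payoff 97): dropping to 0 → total 80, payoff 0. No gain.
University 2 (pledges 80, payoff 77): dropping to 0 → total 60, payoff 0. No gain.
University 3 (pledges 0, payoff 157): pledging 70 → total 210, payoff 87. No gain.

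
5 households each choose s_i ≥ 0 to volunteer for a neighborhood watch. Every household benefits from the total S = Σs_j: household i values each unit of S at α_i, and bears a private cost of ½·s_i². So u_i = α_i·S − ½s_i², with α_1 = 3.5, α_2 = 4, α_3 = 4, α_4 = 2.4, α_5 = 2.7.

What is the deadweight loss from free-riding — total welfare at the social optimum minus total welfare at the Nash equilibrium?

Household i's FOC: ∂u_i/∂s_i = α_i − s_i = 0, so s_i* = α_i.
NE contributions = (3.5, 4, 4, 2.4, 2.7); S = 16.6.
W^NE = (Σα)·S − ½Σα_i² = 16.6² − ½·57.3 = 246.91.
Planner sets s_i = Σα_j = 16.6 for every i, so S^SO = 5·16.6 = 83.
W^SO = (Σα)·S^SO − ½·5·(Σα)² = (5/2)·16.6² = 688.9.
Deadweight loss = W^SO − W^NE = 441.99.

441.99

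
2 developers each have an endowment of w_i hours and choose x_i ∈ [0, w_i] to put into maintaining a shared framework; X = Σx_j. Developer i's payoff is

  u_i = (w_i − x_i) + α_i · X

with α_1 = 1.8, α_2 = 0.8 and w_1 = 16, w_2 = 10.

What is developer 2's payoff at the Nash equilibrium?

∂u_i/∂x_i = α_i − 1, so developer i contributes w_i if α_i > 1, else 0.
α_i > 1 for i ∈ {1}; NE contributions (16, 0), X = 16.
u_2 = (10 − 0) + 0.8·16 = 22.8.

22.8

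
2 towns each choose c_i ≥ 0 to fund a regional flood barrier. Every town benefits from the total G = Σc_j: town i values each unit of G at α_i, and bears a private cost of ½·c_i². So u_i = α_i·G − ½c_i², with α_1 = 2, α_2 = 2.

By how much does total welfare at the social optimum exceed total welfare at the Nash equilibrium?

4

Town i's FOC: ∂u_i/∂c_i = α_i − c_i = 0, so c_i* = α_i.
NE contributions = (2, 2); G = 4.
W^NE = (Σα)·G − ½Σα_i² = 4² − ½·8 = 12.
Planner sets c_i = Σα_j = 4 for every i, so G^SO = 2·4 = 8.
W^SO = (Σα)·G^SO − ½·2·(Σα)² = (2/2)·4² = 16.
Deadweight loss = W^SO − W^NE = 4.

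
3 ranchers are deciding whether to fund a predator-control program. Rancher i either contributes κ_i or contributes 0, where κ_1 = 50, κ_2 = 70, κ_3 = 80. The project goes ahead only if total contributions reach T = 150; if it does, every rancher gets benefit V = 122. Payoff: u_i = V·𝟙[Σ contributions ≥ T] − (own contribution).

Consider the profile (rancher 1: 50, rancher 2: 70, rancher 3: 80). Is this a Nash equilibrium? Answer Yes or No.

No

Total = 200 ≥ 150: provided.
Rancher 1 (pledges 50, payoff 72): dropping to 0 → total 150, payoff 122. Profitable deviation.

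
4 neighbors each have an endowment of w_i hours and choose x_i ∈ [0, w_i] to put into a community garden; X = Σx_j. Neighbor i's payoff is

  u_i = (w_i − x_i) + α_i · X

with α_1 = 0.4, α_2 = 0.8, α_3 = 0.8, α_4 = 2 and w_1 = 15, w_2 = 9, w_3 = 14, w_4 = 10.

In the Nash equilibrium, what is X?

∂u_i/∂x_i = α_i − 1, so neighbor i contributes w_i if α_i > 1, else 0.
α_i > 1 for i ∈ {4}; NE contributions (0, 0, 0, 10), X = 10.

10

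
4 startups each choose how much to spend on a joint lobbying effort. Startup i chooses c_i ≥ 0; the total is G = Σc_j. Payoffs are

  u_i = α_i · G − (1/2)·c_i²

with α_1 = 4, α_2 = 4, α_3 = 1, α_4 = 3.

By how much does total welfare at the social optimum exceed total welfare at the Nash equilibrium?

165

Startup i's FOC: ∂u_i/∂c_i = α_i − c_i = 0, so c_i* = α_i.
NE contributions = (4, 4, 1, 3); G = 12.
W^NE = (Σα)·G − ½Σα_i² = 12² − ½·42 = 123.
Planner sets c_i = Σα_j = 12 for every i, so G^SO = 4·12 = 48.
W^SO = (Σα)·G^SO − ½·4·(Σα)² = (4/2)·12² = 288.
Deadweight loss = W^SO − W^NE = 165.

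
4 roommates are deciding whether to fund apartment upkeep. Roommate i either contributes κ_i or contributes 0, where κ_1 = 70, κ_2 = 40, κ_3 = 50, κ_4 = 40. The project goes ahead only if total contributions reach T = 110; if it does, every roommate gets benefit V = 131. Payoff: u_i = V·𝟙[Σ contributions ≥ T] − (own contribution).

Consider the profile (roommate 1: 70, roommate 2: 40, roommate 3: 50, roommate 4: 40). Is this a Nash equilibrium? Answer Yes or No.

Total = 200 ≥ 110: provided.
Roommate 1 (pledges 70, payoff 61): dropping to 0 → total 130, payoff 131. Profitable deviation.

No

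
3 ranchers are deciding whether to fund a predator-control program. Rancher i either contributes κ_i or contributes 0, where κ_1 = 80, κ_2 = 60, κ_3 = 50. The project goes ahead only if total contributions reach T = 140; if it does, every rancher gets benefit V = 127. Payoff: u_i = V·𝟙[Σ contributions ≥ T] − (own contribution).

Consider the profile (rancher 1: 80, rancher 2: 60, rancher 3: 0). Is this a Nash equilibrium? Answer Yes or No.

Yes

Total = 140 ≥ 140: provided.
Rancher 1 (pledges 80, payoff 47): dropping to 0 → total 60, payoff 0. No gain.
Rancher 2 (pledges 60, payoff 67): dropping to 0 → total 80, payoff 0. No gain.
Rancher 3 (pledges 0, payoff 127): pledging 50 → total 190, payoff 77. No gain.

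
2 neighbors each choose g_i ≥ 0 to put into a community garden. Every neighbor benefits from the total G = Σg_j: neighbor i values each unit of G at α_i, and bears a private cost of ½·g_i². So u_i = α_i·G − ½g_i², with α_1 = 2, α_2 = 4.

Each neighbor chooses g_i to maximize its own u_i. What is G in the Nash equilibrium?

6

Neighbor i's FOC: ∂u_i/∂g_i = α_i − g_i = 0, so g_i* = α_i.
NE contributions = (2, 4); G = 6.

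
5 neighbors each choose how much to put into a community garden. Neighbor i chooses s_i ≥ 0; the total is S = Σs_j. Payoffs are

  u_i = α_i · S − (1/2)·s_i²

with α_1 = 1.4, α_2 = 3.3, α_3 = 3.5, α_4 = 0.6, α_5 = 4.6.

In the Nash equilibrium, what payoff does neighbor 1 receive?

Neighbor i's FOC: ∂u_i/∂s_i = α_i − s_i = 0, so s_i* = α_i.
NE contributions = (1.4, 3.3, 3.5, 0.6, 4.6); S = 13.4.
u_1 = α_1·S − ½·(s_1)² = 1.4·13.4 − ½·1.4² = 17.78.

17.78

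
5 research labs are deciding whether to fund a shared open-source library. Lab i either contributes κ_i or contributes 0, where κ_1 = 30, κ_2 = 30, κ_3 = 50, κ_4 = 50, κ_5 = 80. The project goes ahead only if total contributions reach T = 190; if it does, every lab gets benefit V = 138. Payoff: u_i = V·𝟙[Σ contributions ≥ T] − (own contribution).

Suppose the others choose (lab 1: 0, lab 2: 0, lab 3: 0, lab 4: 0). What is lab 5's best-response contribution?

Others' total = 0. Even contributing 80 gives 80 < 190: no benefit either way.
Best response: 0.

0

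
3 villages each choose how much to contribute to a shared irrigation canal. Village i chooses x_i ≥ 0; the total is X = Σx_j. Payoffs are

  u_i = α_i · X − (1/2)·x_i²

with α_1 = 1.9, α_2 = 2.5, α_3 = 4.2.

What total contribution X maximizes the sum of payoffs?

Planner FOC: ∂(Σu_j)/∂x_i = (Σα_j) − x_i = 0, so x_i^SO = Σα_j = 8.6 for every i; X^SO = 25.8.

25.8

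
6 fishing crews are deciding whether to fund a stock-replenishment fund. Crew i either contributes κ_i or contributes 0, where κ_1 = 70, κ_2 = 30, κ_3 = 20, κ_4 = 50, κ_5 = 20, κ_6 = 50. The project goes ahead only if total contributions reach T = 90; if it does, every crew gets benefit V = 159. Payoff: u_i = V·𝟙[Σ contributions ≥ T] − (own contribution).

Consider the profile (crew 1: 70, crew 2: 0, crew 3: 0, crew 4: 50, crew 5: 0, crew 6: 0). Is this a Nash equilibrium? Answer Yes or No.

Yes

Total = 120 ≥ 90: provided.
Crew 1 (pledges 70, payoff 89): dropping to 0 → total 50, payoff 0. No gain.
Crew 2 (pledges 0, payoff 159): pledging 30 → total 150, payoff 129. No gain.
Crew 3 (pledges 0, payoff 159): pledging 20 → total 140, payoff 139. No gain.
Crew 4 (pledges 50, payoff 109): dropping to 0 → total 70, payoff 0. No gain.
Crew 5 (pledges 0, payoff 159): pledging 20 → total 140, payoff 139. No gain.
Crew 6 (pledges 0, payoff 159): pledging 50 → total 170, payoff 109. No gain.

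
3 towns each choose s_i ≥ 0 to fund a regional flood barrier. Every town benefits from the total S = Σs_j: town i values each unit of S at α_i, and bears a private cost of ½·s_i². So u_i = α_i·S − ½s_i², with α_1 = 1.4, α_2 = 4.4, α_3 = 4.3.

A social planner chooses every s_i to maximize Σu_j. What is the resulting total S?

30.3

Planner FOC: ∂(Σu_j)/∂s_i = (Σα_j) − s_i = 0, so s_i^SO = Σα_j = 10.1 for every i; S^SO = 30.3.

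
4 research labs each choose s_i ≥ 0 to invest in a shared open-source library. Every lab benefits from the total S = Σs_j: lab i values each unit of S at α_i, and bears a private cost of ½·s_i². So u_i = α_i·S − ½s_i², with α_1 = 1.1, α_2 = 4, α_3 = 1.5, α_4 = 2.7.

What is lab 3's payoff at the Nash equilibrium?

Lab i's FOC: ∂u_i/∂s_i = α_i − s_i = 0, so s_i* = α_i.
NE contributions = (1.1, 4, 1.5, 2.7); S = 9.3.
u_3 = α_3·S − ½·(s_3)² = 1.5·9.3 − ½·1.5² = 12.825.

12.825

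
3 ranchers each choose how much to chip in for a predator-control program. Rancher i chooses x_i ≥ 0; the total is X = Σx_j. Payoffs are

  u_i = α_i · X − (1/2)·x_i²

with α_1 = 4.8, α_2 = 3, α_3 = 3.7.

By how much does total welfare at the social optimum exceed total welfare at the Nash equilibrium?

88.99

Rancher i's FOC: ∂u_i/∂x_i = α_i − x_i = 0, so x_i* = α_i.
NE contributions = (4.8, 3, 3.7); X = 11.5.
W^NE = (Σα)·X − ½Σα_i² = 11.5² − ½·45.73 = 109.385.
Planner sets x_i = Σα_j = 11.5 for every i, so X^SO = 3·11.5 = 34.5.
W^SO = (Σα)·X^SO − ½·3·(Σα)² = (3/2)·11.5² = 198.375.
Deadweight loss = W^SO − W^NE = 88.99.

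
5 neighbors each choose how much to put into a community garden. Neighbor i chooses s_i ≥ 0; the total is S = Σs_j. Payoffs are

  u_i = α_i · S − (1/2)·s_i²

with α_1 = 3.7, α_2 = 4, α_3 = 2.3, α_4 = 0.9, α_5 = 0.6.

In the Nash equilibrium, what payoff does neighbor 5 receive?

Neighbor i's FOC: ∂u_i/∂s_i = α_i − s_i = 0, so s_i* = α_i.
NE contributions = (3.7, 4, 2.3, 0.9, 0.6); S = 11.5.
u_5 = α_5·S − ½·(s_5)² = 0.6·11.5 − ½·0.6² = 6.72.

6.72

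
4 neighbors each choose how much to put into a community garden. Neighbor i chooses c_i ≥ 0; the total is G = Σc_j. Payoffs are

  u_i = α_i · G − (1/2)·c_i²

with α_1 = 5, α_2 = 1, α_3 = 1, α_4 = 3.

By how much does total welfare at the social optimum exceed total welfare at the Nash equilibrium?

Neighbor i's FOC: ∂u_i/∂c_i = α_i − c_i = 0, so c_i* = α_i.
NE contributions = (5, 1, 1, 3); G = 10.
W^NE = (Σα)·G − ½Σα_i² = 10² − ½·36 = 82.
Planner sets c_i = Σα_j = 10 for every i, so G^SO = 4·10 = 40.
W^SO = (Σα)·G^SO − ½·4·(Σα)² = (4/2)·10² = 200.
Deadweight loss = W^SO − W^NE = 118.

118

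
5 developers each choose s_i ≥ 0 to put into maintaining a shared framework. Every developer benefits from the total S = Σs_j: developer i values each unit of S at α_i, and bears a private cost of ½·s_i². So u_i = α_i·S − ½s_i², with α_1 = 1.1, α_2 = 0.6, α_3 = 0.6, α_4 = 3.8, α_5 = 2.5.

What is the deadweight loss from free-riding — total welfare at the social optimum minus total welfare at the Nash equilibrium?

122.25

Developer i's FOC: ∂u_i/∂s_i = α_i − s_i = 0, so s_i* = α_i.
NE contributions = (1.1, 0.6, 0.6, 3.8, 2.5); S = 8.6.
W^NE = (Σα)·S − ½Σα_i² = 8.6² − ½·22.62 = 62.65.
Planner sets s_i = Σα_j = 8.6 for every i, so S^SO = 5·8.6 = 43.
W^SO = (Σα)·S^SO − ½·5·(Σα)² = (5/2)·8.6² = 184.9.
Deadweight loss = W^SO − W^NE = 122.25.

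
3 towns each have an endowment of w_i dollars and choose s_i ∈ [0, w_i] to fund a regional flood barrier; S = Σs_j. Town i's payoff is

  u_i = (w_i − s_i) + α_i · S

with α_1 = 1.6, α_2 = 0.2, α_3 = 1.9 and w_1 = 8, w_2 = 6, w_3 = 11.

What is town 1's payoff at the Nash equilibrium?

30.4

∂u_i/∂s_i = α_i − 1, so town i contributes w_i if α_i > 1, else 0.
α_i > 1 for i ∈ {1, 3}; NE contributions (8, 0, 11), S = 19.
u_1 = (8 − 8) + 1.6·19 = 30.4.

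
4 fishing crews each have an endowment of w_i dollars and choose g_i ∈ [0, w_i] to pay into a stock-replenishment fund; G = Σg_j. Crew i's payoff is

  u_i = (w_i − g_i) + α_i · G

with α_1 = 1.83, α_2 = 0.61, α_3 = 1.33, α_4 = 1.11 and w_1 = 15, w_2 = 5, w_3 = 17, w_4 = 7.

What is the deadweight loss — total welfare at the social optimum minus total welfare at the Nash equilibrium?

∂u_i/∂g_i = α_i − 1, so crew i contributes w_i if α_i > 1, else 0.
α_i > 1 for i ∈ {1, 3, 4}; NE contributions (15, 0, 17, 7), G = 39.
W^NE = Σw_i − G^NE + (Σα_i)·G^NE = 44 + 3.88·39 = 195.32.
Planner: ∂(Σu_j)/∂g_i = Σα_j − 1 = 3.88 > 0, so everyone contributes w_i; G^SO = 44, W^SO = 44 + 3.88·44 = 214.72.
Deadweight loss = 19.4.

19.4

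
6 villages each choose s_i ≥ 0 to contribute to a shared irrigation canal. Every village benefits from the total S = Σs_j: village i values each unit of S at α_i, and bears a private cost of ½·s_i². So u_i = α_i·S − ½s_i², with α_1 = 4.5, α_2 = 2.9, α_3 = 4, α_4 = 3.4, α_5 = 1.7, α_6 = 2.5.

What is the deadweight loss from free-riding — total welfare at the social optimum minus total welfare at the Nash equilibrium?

754.68

Village i's FOC: ∂u_i/∂s_i = α_i − s_i = 0, so s_i* = α_i.
NE contributions = (4.5, 2.9, 4, 3.4, 1.7, 2.5); S = 19.
W^NE = (Σα)·S − ½Σα_i² = 19² − ½·65.36 = 328.32.
Planner sets s_i = Σα_j = 19 for every i, so S^SO = 6·19 = 114.
W^SO = (Σα)·S^SO − ½·6·(Σα)² = (6/2)·19² = 1083.
Deadweight loss = W^SO − W^NE = 754.68.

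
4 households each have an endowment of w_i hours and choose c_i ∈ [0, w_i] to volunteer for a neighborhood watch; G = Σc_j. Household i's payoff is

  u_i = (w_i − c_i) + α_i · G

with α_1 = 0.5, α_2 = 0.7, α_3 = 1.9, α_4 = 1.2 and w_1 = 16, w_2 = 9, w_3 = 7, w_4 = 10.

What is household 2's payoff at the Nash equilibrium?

∂u_i/∂c_i = α_i − 1, so household i contributes w_i if α_i > 1, else 0.
α_i > 1 for i ∈ {3, 4}; NE contributions (0, 0, 7, 10), G = 17.
u_2 = (9 − 0) + 0.7·17 = 20.9.

20.9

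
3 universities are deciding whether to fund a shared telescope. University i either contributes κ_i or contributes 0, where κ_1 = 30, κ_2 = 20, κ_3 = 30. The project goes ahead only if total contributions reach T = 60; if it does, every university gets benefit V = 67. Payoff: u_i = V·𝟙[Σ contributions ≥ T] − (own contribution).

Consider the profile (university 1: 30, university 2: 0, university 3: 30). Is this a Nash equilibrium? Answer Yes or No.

Total = 60 ≥ 60: provided.
University 1 (pledges 30, payoff 37): dropping to 0 → total 30, payoff 0. No gain.
University 2 (pledges 0, payoff 67): pledging 20 → total 80, payoff 47. No gain.
University 3 (pledges 30, payoff 37): dropping to 0 → total 30, payoff 0. No gain.

Yes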